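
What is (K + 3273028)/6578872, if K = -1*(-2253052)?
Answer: 690760/822359 ≈ 0.83997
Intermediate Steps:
K = 2253052
(K + 3273028)/6578872 = (2253052 + 3273028)/6578872 = 5526080*(1/6578872) = 690760/822359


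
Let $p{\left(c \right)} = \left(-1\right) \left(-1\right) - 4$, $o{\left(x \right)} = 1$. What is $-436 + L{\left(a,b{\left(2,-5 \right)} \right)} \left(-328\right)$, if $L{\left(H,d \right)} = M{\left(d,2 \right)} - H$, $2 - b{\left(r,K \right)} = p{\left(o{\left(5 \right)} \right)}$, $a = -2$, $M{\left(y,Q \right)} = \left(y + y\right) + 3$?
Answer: $-5356$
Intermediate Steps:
$M{\left(y,Q \right)} = 3 + 2 y$ ($M{\left(y,Q \right)} = 2 y + 3 = 3 + 2 y$)
$p{\left(c \right)} = -3$ ($p{\left(c \right)} = 1 - 4 = -3$)
$b{\left(r,K \right)} = 5$ ($b{\left(r,K \right)} = 2 - -3 = 2 + 3 = 5$)
$L{\left(H,d \right)} = 3 - H + 2 d$ ($L{\left(H,d \right)} = \left(3 + 2 d\right) - H = 3 - H + 2 d$)
$-436 + L{\left(a,b{\left(2,-5 \right)} \right)} \left(-328\right) = -436 + \left(3 - -2 + 2 \cdot 5\right) \left(-328\right) = -436 + \left(3 + 2 + 10\right) \left(-328\right) = -436 + 15 \left(-328\right) = -436 - 4920 = -5356$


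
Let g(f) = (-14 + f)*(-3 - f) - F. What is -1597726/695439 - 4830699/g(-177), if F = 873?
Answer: 1101654280393/7906445991 ≈ 139.34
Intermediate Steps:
g(f) = -873 + (-14 + f)*(-3 - f) (g(f) = (-14 + f)*(-3 - f) - 1*873 = (-14 + f)*(-3 - f) - 873 = -873 + (-14 + f)*(-3 - f))
-1597726/695439 - 4830699/g(-177) = -1597726/695439 - 4830699/(-831 - 1*(-177)² + 11*(-177)) = -1597726*1/695439 - 4830699/(-831 - 1*31329 - 1947) = -1597726/695439 - 4830699/(-831 - 31329 - 1947) = -1597726/695439 - 4830699/(-34107) = -1597726/695439 - 4830699*(-1/34107) = -1597726/695439 + 1610233/11369 = 1101654280393/7906445991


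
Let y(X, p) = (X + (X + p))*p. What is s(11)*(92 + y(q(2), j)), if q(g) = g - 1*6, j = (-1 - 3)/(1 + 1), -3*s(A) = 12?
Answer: -448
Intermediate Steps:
s(A) = -4 (s(A) = -⅓*12 = -4)
j = -2 (j = -4/2 = -4*½ = -2)
q(g) = -6 + g (q(g) = g - 6 = -6 + g)
y(X, p) = p*(p + 2*X) (y(X, p) = (p + 2*X)*p = p*(p + 2*X))
s(11)*(92 + y(q(2), j)) = -4*(92 - 2*(-2 + 2*(-6 + 2))) = -4*(92 - 2*(-2 + 2*(-4))) = -4*(92 - 2*(-2 - 8)) = -4*(92 - 2*(-10)) = -4*(92 + 20) = -4*112 = -448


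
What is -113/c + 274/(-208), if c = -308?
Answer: -7611/8008 ≈ -0.95042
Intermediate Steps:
-113/c + 274/(-208) = -113/(-308) + 274/(-208) = -113*(-1/308) + 274*(-1/208) = 113/308 - 137/104 = -7611/8008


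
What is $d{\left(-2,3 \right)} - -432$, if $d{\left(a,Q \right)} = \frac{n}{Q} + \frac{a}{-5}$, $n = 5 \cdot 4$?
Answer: $\frac{6586}{15} \approx 439.07$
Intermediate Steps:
$n = 20$
$d{\left(a,Q \right)} = \frac{20}{Q} - \frac{a}{5}$ ($d{\left(a,Q \right)} = \frac{20}{Q} + \frac{a}{-5} = \frac{20}{Q} + a \left(- \frac{1}{5}\right) = \frac{20}{Q} - \frac{a}{5}$)
$d{\left(-2,3 \right)} - -432 = \left(\frac{20}{3} - - \frac{2}{5}\right) - -432 = \left(20 \cdot \frac{1}{3} + \frac{2}{5}\right) + 432 = \left(\frac{20}{3} + \frac{2}{5}\right) + 432 = \frac{106}{15} + 432 = \frac{6586}{15}$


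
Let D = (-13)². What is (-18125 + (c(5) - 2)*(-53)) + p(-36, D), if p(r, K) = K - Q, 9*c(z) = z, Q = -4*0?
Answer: -160915/9 ≈ -17879.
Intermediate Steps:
D = 169
Q = 0
c(z) = z/9
p(r, K) = K (p(r, K) = K - 1*0 = K + 0 = K)
(-18125 + (c(5) - 2)*(-53)) + p(-36, D) = (-18125 + ((⅑)*5 - 2)*(-53)) + 169 = (-18125 + (5/9 - 2)*(-53)) + 169 = (-18125 - 13/9*(-53)) + 169 = (-18125 + 689/9) + 169 = -162436/9 + 169 = -160915/9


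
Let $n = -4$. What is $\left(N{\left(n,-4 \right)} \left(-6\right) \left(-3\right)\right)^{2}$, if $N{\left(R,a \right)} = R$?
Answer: $5184$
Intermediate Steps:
$\left(N{\left(n,-4 \right)} \left(-6\right) \left(-3\right)\right)^{2} = \left(\left(-4\right) \left(-6\right) \left(-3\right)\right)^{2} = \left(24 \left(-3\right)\right)^{2} = \left(-72\right)^{2} = 5184$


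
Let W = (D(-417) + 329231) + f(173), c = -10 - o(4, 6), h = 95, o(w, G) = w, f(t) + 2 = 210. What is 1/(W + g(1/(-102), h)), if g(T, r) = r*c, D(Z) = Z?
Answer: 1/327692 ≈ 3.0516e-6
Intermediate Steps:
f(t) = 208 (f(t) = -2 + 210 = 208)
c = -14 (c = -10 - 1*4 = -10 - 4 = -14)
W = 329022 (W = (-417 + 329231) + 208 = 328814 + 208 = 329022)
g(T, r) = -14*r (g(T, r) = r*(-14) = -14*r)
1/(W + g(1/(-102), h)) = 1/(329022 - 14*95) = 1/(329022 - 1330) = 1/327692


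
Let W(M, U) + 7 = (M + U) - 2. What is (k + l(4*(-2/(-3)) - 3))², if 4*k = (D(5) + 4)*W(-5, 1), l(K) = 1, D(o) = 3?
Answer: 7569/16 ≈ 473.06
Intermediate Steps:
W(M, U) = -9 + M + U (W(M, U) = -7 + ((M + U) - 2) = -7 + (-2 + M + U) = -9 + M + U)
k = -91/4 (k = ((3 + 4)*(-9 - 5 + 1))/4 = (7*(-13))/4 = (¼)*(-91) = -91/4 ≈ -22.750)
(k + l(4*(-2/(-3)) - 3))² = (-91/4 + 1)² = (-87/4)² = 7569/16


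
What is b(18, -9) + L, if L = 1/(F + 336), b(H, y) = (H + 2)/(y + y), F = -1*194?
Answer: -1411/1278 ≈ -1.1041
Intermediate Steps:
F = -194
b(H, y) = (2 + H)/(2*y) (b(H, y) = (2 + H)/((2*y)) = (2 + H)*(1/(2*y)) = (2 + H)/(2*y))
L = 1/142 (L = 1/(-194 + 336) = 1/142 ≈ 0.0070423)
b(18, -9) + L = (1/2)*(2 + 18)/(-9) + 1/142 = (1/2)*(-1/9)*20 + 1/142 = -10/9 + 1/142 = -1411/1278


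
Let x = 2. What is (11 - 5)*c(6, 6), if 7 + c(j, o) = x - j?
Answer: -66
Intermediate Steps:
c(j, o) = -5 - j (c(j, o) = -7 + (2 - j) = -5 - j)
(11 - 5)*c(6, 6) = (11 - 5)*(-5 - 1*6) = 6*(-5 - 6) = 6*(-11) = -66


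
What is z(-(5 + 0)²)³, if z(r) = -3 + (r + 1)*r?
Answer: 212776173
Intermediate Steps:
z(r) = -3 + r*(1 + r) (z(r) = -3 + (1 + r)*r = -3 + r*(1 + r))
z(-(5 + 0)²)³ = (-3 - (5 + 0)² + (-(5 + 0)²)²)³ = (-3 - 1*5² + (-1*5²)²)³ = (-3 - 1*25 + (-1*25)²)³ = (-3 - 25 + (-25)²)³ = (-3 - 25 + 625)³ = 597³ = 212776173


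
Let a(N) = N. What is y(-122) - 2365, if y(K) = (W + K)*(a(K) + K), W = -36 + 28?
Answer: 29355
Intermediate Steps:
W = -8
y(K) = 2*K*(-8 + K) (y(K) = (-8 + K)*(K + K) = (-8 + K)*(2*K) = 2*K*(-8 + K))
y(-122) - 2365 = 2*(-122)*(-8 - 122) - 2365 = 2*(-122)*(-130) - 2365 = 31720 - 2365 = 29355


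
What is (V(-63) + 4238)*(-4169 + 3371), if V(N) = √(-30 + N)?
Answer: -3381924 - 798*I*√93 ≈ -3.3819e+6 - 7695.6*I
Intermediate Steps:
(V(-63) + 4238)*(-4169 + 3371) = (√(-30 - 63) + 4238)*(-4169 + 3371) = (√(-93) + 4238)*(-798) = (I*√93 + 4238)*(-798) = (4238 + I*√93)*(-798) = -3381924 - 798*I*√93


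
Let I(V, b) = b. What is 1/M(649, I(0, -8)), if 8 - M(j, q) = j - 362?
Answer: -1/279 ≈ -0.0035842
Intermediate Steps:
M(j, q) = 370 - j (M(j, q) = 8 - (j - 362) = 8 - (-362 + j) = 8 + (362 - j) = 370 - j)
1/M(649, I(0, -8)) = 1/(370 - 1*649) = 1/(370 - 649) = 1/(-279) = -1/279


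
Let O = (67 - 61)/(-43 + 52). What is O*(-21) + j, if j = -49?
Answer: -63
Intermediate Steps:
O = 2/3 (O = 6/9 = 6*(1/9) = 2/3 ≈ 0.66667)
O*(-21) + j = (2/3)*(-21) - 49 = -14 - 49 = -63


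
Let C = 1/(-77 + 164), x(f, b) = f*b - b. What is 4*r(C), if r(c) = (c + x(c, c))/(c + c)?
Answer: 2/87 ≈ 0.022988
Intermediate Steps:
x(f, b) = -b + b*f (x(f, b) = b*f - b = -b + b*f)
C = 1/87 ≈ 0.011494
r(c) = (c + c*(-1 + c))/(2*c) (r(c) = (c + c*(-1 + c))/(c + c) = (c + c*(-1 + c))/((2*c)) = (c + c*(-1 + c))*(1/(2*c)) = (c + c*(-1 + c))/(2*c))
4*r(C) = 4*((½)*(1/87)) = 4*(1/174) = 2/87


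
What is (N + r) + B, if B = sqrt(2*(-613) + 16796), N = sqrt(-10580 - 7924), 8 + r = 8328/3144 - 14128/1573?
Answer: -2953441/206063 + 3*sqrt(1730) + 6*I*sqrt(514) ≈ 110.45 + 136.03*I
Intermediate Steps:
r = -2953441/206063 (r = -8 + (8328/3144 - 14128/1573) = -8 + (8328*(1/3144) - 14128*1/1573) = -8 + (347/131 - 14128/1573) = -8 - 1304937/206063 = -2953441/206063 ≈ -14.333)
N = 6*I*sqrt(514) (N = sqrt(-18504) = 6*I*sqrt(514) ≈ 136.03*I)
B = 3*sqrt(1730) (B = sqrt(-1226 + 16796) = sqrt(15570) = 3*sqrt(1730) ≈ 124.78)
(N + r) + B = (6*I*sqrt(514) - 2953441/206063) + 3*sqrt(1730) = (-2953441/206063 + 6*I*sqrt(514)) + 3*sqrt(1730) = -2953441/206063 + 3*sqrt(1730) + 6*I*sqrt(514)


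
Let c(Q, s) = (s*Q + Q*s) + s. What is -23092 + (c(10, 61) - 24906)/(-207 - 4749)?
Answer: -5448587/236 ≈ -23087.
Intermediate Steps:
c(Q, s) = s + 2*Q*s (c(Q, s) = (Q*s + Q*s) + s = 2*Q*s + s = s + 2*Q*s)
-23092 + (c(10, 61) - 24906)/(-207 - 4749) = -23092 + (61*(1 + 2*10) - 24906)/(-207 - 4749) = -23092 + (61*(1 + 20) - 24906)/(-4956) = -23092 + (61*21 - 24906)*(-1/4956) = -23092 + (1281 - 24906)*(-1/4956) = -23092 - 23625*(-1/4956) = -23092 + 1125/236 = -5448587/236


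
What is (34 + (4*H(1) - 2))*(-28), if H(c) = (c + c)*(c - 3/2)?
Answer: -784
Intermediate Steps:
H(c) = 2*c*(-3/2 + c) (H(c) = (2*c)*(c - 3*½) = (2*c)*(c - 3/2) = (2*c)*(-3/2 + c) = 2*c*(-3/2 + c))
(34 + (4*H(1) - 2))*(-28) = (34 + (4*(1*(-3 + 2*1)) - 2))*(-28) = (34 + (4*(1*(-3 + 2)) - 2))*(-28) = (34 + (4*(1*(-1)) - 2))*(-28) = (34 + (4*(-1) - 2))*(-28) = (34 + (-4 - 2))*(-28) = (34 - 6)*(-28) = 28*(-28) = -784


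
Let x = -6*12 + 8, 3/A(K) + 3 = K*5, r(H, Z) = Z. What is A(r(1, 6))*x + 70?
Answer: 566/9 ≈ 62.889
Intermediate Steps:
A(K) = 3/(-3 + 5*K) (A(K) = 3/(-3 + K*5) = 3/(-3 + 5*K))
x = -64 (x = -72 + 8 = -64)
A(r(1, 6))*x + 70 = (3/(-3 + 5*6))*(-64) + 70 = (3/(-3 + 30))*(-64) + 70 = (3/27)*(-64) + 70 = (3*(1/27))*(-64) + 70 = (1/9)*(-64) + 70 = -64/9 + 70 = 566/9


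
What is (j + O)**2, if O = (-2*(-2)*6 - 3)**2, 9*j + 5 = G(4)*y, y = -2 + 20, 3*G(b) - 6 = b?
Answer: 16192576/81 ≈ 1.9991e+5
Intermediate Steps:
G(b) = 2 + b/3
y = 18
j = 55/9 (j = -5/9 + ((2 + (1/3)*4)*18)/9 = -5/9 + ((2 + 4/3)*18)/9 = -5/9 + ((10/3)*18)/9 = -5/9 + (1/9)*60 = -5/9 + 20/3 = 55/9 ≈ 6.1111)
O = 441 (O = (4*6 - 3)**2 = (24 - 3)**2 = 21**2 = 441)
(j + O)**2 = (55/9 + 441)**2 = (4024/9)**2 = 16192576/81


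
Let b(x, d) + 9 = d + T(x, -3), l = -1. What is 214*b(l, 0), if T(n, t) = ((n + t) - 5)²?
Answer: 15408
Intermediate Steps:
T(n, t) = (-5 + n + t)²
b(x, d) = -9 + d + (-8 + x)² (b(x, d) = -9 + (d + (-5 + x - 3)²) = -9 + (d + (-8 + x)²) = -9 + d + (-8 + x)²)
214*b(l, 0) = 214*(-9 + 0 + (-8 - 1)²) = 214*(-9 + 0 + (-9)²) = 214*(-9 + 0 + 81) = 214*72 = 15408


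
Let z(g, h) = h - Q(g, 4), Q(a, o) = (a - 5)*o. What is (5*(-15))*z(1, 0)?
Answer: -1200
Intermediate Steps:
Q(a, o) = o*(-5 + a) (Q(a, o) = (-5 + a)*o = o*(-5 + a))
z(g, h) = 20 + h - 4*g (z(g, h) = h - 4*(-5 + g) = h - (-20 + 4*g) = h + (20 - 4*g) = 20 + h - 4*g)
(5*(-15))*z(1, 0) = (5*(-15))*(20 + 0 - 4*1) = -75*(20 + 0 - 4) = -75*16 = -1200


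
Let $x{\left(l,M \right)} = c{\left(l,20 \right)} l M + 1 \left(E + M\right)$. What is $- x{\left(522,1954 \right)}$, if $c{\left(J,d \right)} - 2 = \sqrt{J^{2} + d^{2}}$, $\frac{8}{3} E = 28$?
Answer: $- \frac{4083881}{2} - 2039976 \sqrt{68221} \approx -5.3487 \cdot 10^{8}$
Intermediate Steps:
$E = \frac{21}{2}$ ($E = \frac{3}{8} \cdot 28 = \frac{21}{2} \approx 10.5$)
$c{\left(J,d \right)} = 2 + \sqrt{J^{2} + d^{2}}$
$x{\left(l,M \right)} = \frac{21}{2} + M + M l \left(2 + \sqrt{400 + l^{2}}\right)$ ($x{\left(l,M \right)} = \left(2 + \sqrt{l^{2} + 20^{2}}\right) l M + 1 \left(\frac{21}{2} + M\right) = \left(2 + \sqrt{l^{2} + 400}\right) l M + \left(\frac{21}{2} + M\right) = \left(2 + \sqrt{400 + l^{2}}\right) l M + \left(\frac{21}{2} + M\right) = l \left(2 + \sqrt{400 + l^{2}}\right) M + \left(\frac{21}{2} + M\right) = M l \left(2 + \sqrt{400 + l^{2}}\right) + \left(\frac{21}{2} + M\right) = \frac{21}{2} + M + M l \left(2 + \sqrt{400 + l^{2}}\right)$)
$- x{\left(522,1954 \right)} = - (\frac{21}{2} + 1954 + 1954 \cdot 522 \left(2 + \sqrt{400 + 522^{2}}\right)) = - (\frac{21}{2} + 1954 + 1954 \cdot 522 \left(2 + \sqrt{400 + 272484}\right)) = - (\frac{21}{2} + 1954 + 1954 \cdot 522 \left(2 + \sqrt{272884}\right)) = - (\frac{21}{2} + 1954 + 1954 \cdot 522 \left(2 + 2 \sqrt{68221}\right)) = - (\frac{21}{2} + 1954 + \left(2039976 + 2039976 \sqrt{68221}\right)) = - (\frac{4083881}{2} + 2039976 \sqrt{68221}) = - \frac{4083881}{2} - 2039976 \sqrt{68221}$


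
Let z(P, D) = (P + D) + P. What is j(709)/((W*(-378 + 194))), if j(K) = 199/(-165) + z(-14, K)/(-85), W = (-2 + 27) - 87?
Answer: -1616/1999965 ≈ -0.00080801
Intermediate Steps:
W = -62 (W = 25 - 87 = -62)
z(P, D) = D + 2*P (z(P, D) = (D + P) + P = D + 2*P)
j(K) = -2459/2805 - K/85 (j(K) = 199/(-165) + (K + 2*(-14))/(-85) = 199*(-1/165) + (K - 28)*(-1/85) = -199/165 + (-28 + K)*(-1/85) = -199/165 + (28/85 - K/85) = -2459/2805 - K/85)
j(709)/((W*(-378 + 194))) = (-2459/2805 - 1/85*709)/((-62*(-378 + 194))) = (-2459/2805 - 709/85)/((-62*(-184))) = -25856/2805/11408 = -25856/2805*1/11408 = -1616/1999965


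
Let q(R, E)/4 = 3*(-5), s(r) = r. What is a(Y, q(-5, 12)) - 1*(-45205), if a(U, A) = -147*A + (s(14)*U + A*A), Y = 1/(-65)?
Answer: 3745611/65 ≈ 57625.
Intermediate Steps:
q(R, E) = -60 (q(R, E) = 4*(3*(-5)) = 4*(-15) = -60)
Y = -1/65 ≈ -0.015385
a(U, A) = A² - 147*A + 14*U (a(U, A) = -147*A + (14*U + A*A) = -147*A + (14*U + A²) = -147*A + (A² + 14*U) = A² - 147*A + 14*U)
a(Y, q(-5, 12)) - 1*(-45205) = ((-60)² - 147*(-60) + 14*(-1/65)) - 1*(-45205) = (3600 + 8820 - 14/65) + 45205 = 807286/65 + 45205 = 3745611/65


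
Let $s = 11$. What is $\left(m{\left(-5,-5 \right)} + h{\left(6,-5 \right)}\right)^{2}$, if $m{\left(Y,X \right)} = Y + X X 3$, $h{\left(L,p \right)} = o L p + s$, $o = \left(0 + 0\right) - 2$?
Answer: $19881$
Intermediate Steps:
$o = -2$ ($o = 0 - 2 = -2$)
$h{\left(L,p \right)} = 11 - 2 L p$ ($h{\left(L,p \right)} = - 2 L p + 11 = 11 - 2 L p$)
$m{\left(Y,X \right)} = Y + 3 X^{2}$ ($m{\left(Y,X \right)} = Y + X^{2} \cdot 3 = Y + 3 X^{2}$)
$\left(m{\left(-5,-5 \right)} + h{\left(6,-5 \right)}\right)^{2} = \left(\left(-5 + 3 \left(-5\right)^{2}\right) - \left(-11 + 12 \left(-5\right)\right)\right)^{2} = \left(\left(-5 + 3 \cdot 25\right) + \left(11 + 60\right)\right)^{2} = \left(\left(-5 + 75\right) + 71\right)^{2} = \left(70 + 71\right)^{2} = 141^{2} = 19881$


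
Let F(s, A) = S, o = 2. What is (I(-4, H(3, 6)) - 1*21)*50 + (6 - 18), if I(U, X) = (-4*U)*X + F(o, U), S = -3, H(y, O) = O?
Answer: 3588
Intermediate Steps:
F(s, A) = -3
I(U, X) = -3 - 4*U*X (I(U, X) = (-4*U)*X - 3 = -4*U*X - 3 = -3 - 4*U*X)
(I(-4, H(3, 6)) - 1*21)*50 + (6 - 18) = ((-3 - 4*(-4)*6) - 1*21)*50 + (6 - 18) = ((-3 + 96) - 21)*50 - 12 = (93 - 21)*50 - 12 = 72*50 - 12 = 3600 - 12 = 3588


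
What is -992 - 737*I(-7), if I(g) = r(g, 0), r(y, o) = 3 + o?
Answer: -3203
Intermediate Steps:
I(g) = 3 (I(g) = 3 + 0 = 3)
-992 - 737*I(-7) = -992 - 737*3 = -992 - 2211 = -3203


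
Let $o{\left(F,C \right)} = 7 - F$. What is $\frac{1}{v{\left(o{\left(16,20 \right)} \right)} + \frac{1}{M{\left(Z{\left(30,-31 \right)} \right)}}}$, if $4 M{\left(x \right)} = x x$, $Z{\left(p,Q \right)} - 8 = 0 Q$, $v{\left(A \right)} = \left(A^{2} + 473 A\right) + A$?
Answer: $- \frac{16}{66959} \approx -0.00023895$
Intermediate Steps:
$v{\left(A \right)} = A^{2} + 474 A$
$Z{\left(p,Q \right)} = 8$ ($Z{\left(p,Q \right)} = 8 + 0 Q = 8 + 0 = 8$)
$M{\left(x \right)} = \frac{x^{2}}{4}$ ($M{\left(x \right)} = \frac{x x}{4} = \frac{x^{2}}{4}$)
$\frac{1}{v{\left(o{\left(16,20 \right)} \right)} + \frac{1}{M{\left(Z{\left(30,-31 \right)} \right)}}} = \frac{1}{\left(7 - 16\right) \left(474 + \left(7 - 16\right)\right) + \frac{1}{\frac{1}{4} \cdot 8^{2}}} = \frac{1}{\left(7 - 16\right) \left(474 + \left(7 - 16\right)\right) + \frac{1}{\frac{1}{4} \cdot 64}} = \frac{1}{- 9 \left(474 - 9\right) + \frac{1}{16}} = \frac{1}{\left(-9\right) 465 + \frac{1}{16}} = \frac{1}{-4185 + \frac{1}{16}} = \frac{1}{- \frac{66959}{16}} = - \frac{16}{66959}$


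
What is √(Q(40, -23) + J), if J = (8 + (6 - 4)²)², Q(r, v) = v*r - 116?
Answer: 2*I*√223 ≈ 29.866*I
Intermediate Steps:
Q(r, v) = -116 + r*v (Q(r, v) = r*v - 116 = -116 + r*v)
J = 144 (J = (8 + 2²)² = (8 + 4)² = 12² = 144)
√(Q(40, -23) + J) = √((-116 + 40*(-23)) + 144) = √((-116 - 920) + 144) = √(-1036 + 144) = √(-892) = 2*I*√223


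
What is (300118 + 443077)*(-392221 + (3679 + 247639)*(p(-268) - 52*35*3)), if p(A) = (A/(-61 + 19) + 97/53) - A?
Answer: -1077952374460836305/1113 ≈ -9.6851e+14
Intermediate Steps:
p(A) = 97/53 - 43*A/42 (p(A) = (A/(-42) + 97*(1/53)) - A = (A*(-1/42) + 97/53) - A = (-A/42 + 97/53) - A = (97/53 - A/42) - A = 97/53 - 43*A/42)
(300118 + 443077)*(-392221 + (3679 + 247639)*(p(-268) - 52*35*3)) = (300118 + 443077)*(-392221 + (3679 + 247639)*((97/53 - 43/42*(-268)) - 52*35*3)) = 743195*(-392221 + 251318*((97/53 + 5762/21) - 1820*3)) = 743195*(-392221 + 251318*(307423/1113 - 5460)) = 743195*(-392221 + 251318*(-5769557/1113)) = 743195*(-392221 - 1449993526126/1113) = 743195*(-1450430068099/1113) = -1077952374460836305/1113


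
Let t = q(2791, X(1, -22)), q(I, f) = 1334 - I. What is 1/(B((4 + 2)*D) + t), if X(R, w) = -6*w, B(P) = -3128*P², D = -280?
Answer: -1/8828468657 ≈ -1.1327e-10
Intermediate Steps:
t = -1457 (t = 1334 - 1*2791 = 1334 - 2791 = -1457)
1/(B((4 + 2)*D) + t) = 1/(-3128*78400*(4 + 2)² - 1457) = 1/(-3128*(6*(-280))² - 1457) = 1/(-3128*(-1680)² - 1457) = 1/(-3128*2822400 - 1457) = 1/(-8828467200 - 1457) = 1/(-8828468657) = -1/8828468657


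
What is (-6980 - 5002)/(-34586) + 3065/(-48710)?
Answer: 47763713/168468406 ≈ 0.28352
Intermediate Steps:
(-6980 - 5002)/(-34586) + 3065/(-48710) = -11982*(-1/34586) + 3065*(-1/48710) = 5991/17293 - 613/9742 = 47763713/168468406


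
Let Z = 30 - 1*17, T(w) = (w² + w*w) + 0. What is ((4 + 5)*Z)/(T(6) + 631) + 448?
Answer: 315061/703 ≈ 448.17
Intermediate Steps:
T(w) = 2*w² (T(w) = (w² + w²) + 0 = 2*w² + 0 = 2*w²)
Z = 13 (Z = 30 - 17 = 13)
((4 + 5)*Z)/(T(6) + 631) + 448 = ((4 + 5)*13)/(2*6² + 631) + 448 = (9*13)/(2*36 + 631) + 448 = 117/(72 + 631) + 448 = 117/703 + 448 = 315061/703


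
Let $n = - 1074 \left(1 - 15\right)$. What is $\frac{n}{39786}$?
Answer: $\frac{2506}{6631} \approx 0.37792$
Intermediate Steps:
$n = 15036$ ($n = - 1074 \left(1 - 15\right) = \left(-1074\right) \left(-14\right) = 15036$)
$\frac{n}{39786} = \frac{15036}{39786} = 15036 \cdot \frac{1}{39786} = \frac{2506}{6631}$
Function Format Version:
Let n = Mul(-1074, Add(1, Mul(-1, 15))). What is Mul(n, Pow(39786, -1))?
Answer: Rational(2506, 6631) ≈ 0.37792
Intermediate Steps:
n = 15036 (n = Mul(-1074, Add(1, -15)) = Mul(-1074, -14) = 15036)
Mul(n, Pow(39786, -1)) = Mul(15036, Pow(39786, -1)) = Mul(15036, Rational(1, 39786)) = Rational(2506, 6631)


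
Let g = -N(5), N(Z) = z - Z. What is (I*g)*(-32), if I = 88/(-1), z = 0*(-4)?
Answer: 14080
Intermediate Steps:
z = 0
I = -88 (I = 88*(-1) = -88)
N(Z) = -Z (N(Z) = 0 - Z = -Z)
g = 5 (g = -(-1)*5 = -1*(-5) = 5)
(I*g)*(-32) = -88*5*(-32) = -440*(-32) = 14080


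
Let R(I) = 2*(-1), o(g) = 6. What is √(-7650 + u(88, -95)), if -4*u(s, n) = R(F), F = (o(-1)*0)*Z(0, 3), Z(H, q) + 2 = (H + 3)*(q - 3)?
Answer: I*√30598/2 ≈ 87.461*I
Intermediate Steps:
Z(H, q) = -2 + (-3 + q)*(3 + H) (Z(H, q) = -2 + (H + 3)*(q - 3) = -2 + (3 + H)*(-3 + q) = -2 + (-3 + q)*(3 + H))
F = 0 (F = (6*0)*(-11 - 3*0 + 3*3 + 0*3) = 0*(-11 + 0 + 9 + 0) = 0*(-2) = 0)
R(I) = -2
u(s, n) = ½ (u(s, n) = -¼*(-2) = ½)
√(-7650 + u(88, -95)) = √(-7650 + ½) = √(-15299/2) = I*√30598/2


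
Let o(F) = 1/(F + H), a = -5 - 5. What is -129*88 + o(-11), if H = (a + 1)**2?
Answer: -794639/70 ≈ -11352.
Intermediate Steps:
a = -10
H = 81 (H = (-10 + 1)**2 = (-9)**2 = 81)
o(F) = 1/(81 + F) (o(F) = 1/(F + 81) = 1/(81 + F))
-129*88 + o(-11) = -129*88 + 1/(81 - 11) = -11352 + 1/70 = -794639/70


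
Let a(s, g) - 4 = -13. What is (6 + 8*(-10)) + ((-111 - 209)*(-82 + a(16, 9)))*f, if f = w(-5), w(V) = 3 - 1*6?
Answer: -87434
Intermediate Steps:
a(s, g) = -9 (a(s, g) = 4 - 13 = -9)
w(V) = -3 (w(V) = 3 - 6 = -3)
f = -3
(6 + 8*(-10)) + ((-111 - 209)*(-82 + a(16, 9)))*f = (6 + 8*(-10)) + ((-111 - 209)*(-82 - 9))*(-3) = (6 - 80) - 320*(-91)*(-3) = -74 + 29120*(-3) = -74 - 87360 = -87434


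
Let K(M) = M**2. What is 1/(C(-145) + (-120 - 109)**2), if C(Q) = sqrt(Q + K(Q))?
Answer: 52441/2750037601 - 12*sqrt(145)/2750037601 ≈ 1.9017e-5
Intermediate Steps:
C(Q) = sqrt(Q + Q**2)
1/(C(-145) + (-120 - 109)**2) = 1/(sqrt(-145*(1 - 145)) + (-120 - 109)**2) = 1/(sqrt(-145*(-144)) + (-229)**2) = 1/(sqrt(20880) + 52441) = 1/(12*sqrt(145) + 52441) = 1/(52441 + 12*sqrt(145))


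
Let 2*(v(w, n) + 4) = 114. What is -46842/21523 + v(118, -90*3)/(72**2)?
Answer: -241688209/111575232 ≈ -2.1661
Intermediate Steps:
v(w, n) = 53 (v(w, n) = -4 + (1/2)*114 = -4 + 57 = 53)
-46842/21523 + v(118, -90*3)/(72**2) = -46842/21523 + 53/(72**2) = -46842*1/21523 + 53/5184 = -46842/21523 + 53*(1/5184) = -46842/21523 + 53/5184 = -241688209/111575232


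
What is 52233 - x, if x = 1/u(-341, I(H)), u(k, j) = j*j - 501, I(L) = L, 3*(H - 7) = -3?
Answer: 24288346/465 ≈ 52233.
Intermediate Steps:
H = 6 (H = 7 + (⅓)*(-3) = 7 - 1 = 6)
u(k, j) = -501 + j² (u(k, j) = j² - 501 = -501 + j²)
x = -1/465 (x = 1/(-501 + 6²) = 1/(-501 + 36) = 1/(-465) = -1/465 ≈ -0.0021505)
52233 - x = 52233 - 1*(-1/465) = 52233 + 1/465 = 24288346/465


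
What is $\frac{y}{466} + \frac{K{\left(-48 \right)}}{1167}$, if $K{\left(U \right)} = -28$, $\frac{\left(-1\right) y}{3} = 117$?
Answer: $- \frac{422665}{543822} \approx -0.77721$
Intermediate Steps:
$y = -351$ ($y = \left(-3\right) 117 = -351$)
$\frac{y}{466} + \frac{K{\left(-48 \right)}}{1167} = - \frac{351}{466} - \frac{28}{1167} = - \frac{422665}{543822}$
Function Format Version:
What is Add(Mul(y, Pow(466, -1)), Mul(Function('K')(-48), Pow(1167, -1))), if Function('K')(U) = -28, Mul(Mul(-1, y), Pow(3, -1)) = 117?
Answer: Rational(-422665, 543822) ≈ -0.77721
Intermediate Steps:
y = -351 (y = Mul(-3, 117) = -351)
Add(Mul(y, Pow(466, -1)), Mul(Function('K')(-48), Pow(1167, -1))) = Add(Mul(-351, Pow(466, -1)), Mul(-28, Pow(1167, -1))) = Add(Mul(-351, Rational(1, 466)), Mul(-28, Rational(1, 1167))) = Add(Rational(-351, 466), Rational(-28, 1167)) = Rational(-422665, 543822)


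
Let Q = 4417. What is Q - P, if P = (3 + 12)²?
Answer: 4192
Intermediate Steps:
P = 225 (P = 15² = 225)
Q - P = 4417 - 1*225 = 4417 - 225 = 4192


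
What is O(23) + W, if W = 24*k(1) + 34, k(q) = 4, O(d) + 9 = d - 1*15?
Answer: 129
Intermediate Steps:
O(d) = -24 + d (O(d) = -9 + (d - 1*15) = -9 + (d - 15) = -9 + (-15 + d) = -24 + d)
W = 130 (W = 24*4 + 34 = 96 + 34 = 130)
O(23) + W = (-24 + 23) + 130 = -1 + 130 = 129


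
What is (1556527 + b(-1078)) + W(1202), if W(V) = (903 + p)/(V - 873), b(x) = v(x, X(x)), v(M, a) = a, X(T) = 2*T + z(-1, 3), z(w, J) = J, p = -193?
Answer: 511389756/329 ≈ 1.5544e+6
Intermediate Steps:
X(T) = 3 + 2*T (X(T) = 2*T + 3 = 3 + 2*T)
b(x) = 3 + 2*x
W(V) = 710/(-873 + V) (W(V) = (903 - 193)/(V - 873) = 710/(-873 + V))
(1556527 + b(-1078)) + W(1202) = (1556527 + (3 + 2*(-1078))) + 710/(-873 + 1202) = (1556527 + (3 - 2156)) + 710/329 = (1556527 - 2153) + 710*(1/329) = 1554374 + 710/329 = 511389756/329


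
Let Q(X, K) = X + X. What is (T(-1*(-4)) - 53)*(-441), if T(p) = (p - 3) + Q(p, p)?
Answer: 19404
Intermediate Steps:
Q(X, K) = 2*X
T(p) = -3 + 3*p (T(p) = (p - 3) + 2*p = (-3 + p) + 2*p = -3 + 3*p)
(T(-1*(-4)) - 53)*(-441) = ((-3 + 3*(-1*(-4))) - 53)*(-441) = ((-3 + 3*4) - 53)*(-441) = ((-3 + 12) - 53)*(-441) = (9 - 53)*(-441) = -44*(-441) = 19404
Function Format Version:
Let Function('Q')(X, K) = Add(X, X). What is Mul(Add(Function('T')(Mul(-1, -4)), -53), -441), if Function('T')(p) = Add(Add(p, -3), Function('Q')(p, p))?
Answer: 19404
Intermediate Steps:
Function('Q')(X, K) = Mul(2, X)
Function('T')(p) = Add(-3, Mul(3, p)) (Function('T')(p) = Add(Add(p, -3), Mul(2, p)) = Add(Add(-3, p), Mul(2, p)) = Add(-3, Mul(3, p)))
Mul(Add(Function('T')(Mul(-1, -4)), -53), -441) = Mul(Add(Add(-3, Mul(3, Mul(-1, -4))), -53), -441) = Mul(Add(Add(-3, Mul(3, 4)), -53), -441) = Mul(Add(Add(-3, 12), -53), -441) = Mul(Add(9, -53), -441) = Mul(-44, -441) = 19404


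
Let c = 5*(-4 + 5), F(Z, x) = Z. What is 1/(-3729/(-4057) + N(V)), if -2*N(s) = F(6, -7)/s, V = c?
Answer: 20285/6474 ≈ 3.1333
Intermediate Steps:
c = 5 (c = 5*1 = 5)
V = 5
N(s) = -3/s
1/(-3729/(-4057) + N(V)) = 1/(-3729/(-4057) - 3/5) = 1/(-3729*(-1/4057) - 3*1/5) = 1/(3729/4057 - 3/5) = 1/(6474/20285) = 20285/6474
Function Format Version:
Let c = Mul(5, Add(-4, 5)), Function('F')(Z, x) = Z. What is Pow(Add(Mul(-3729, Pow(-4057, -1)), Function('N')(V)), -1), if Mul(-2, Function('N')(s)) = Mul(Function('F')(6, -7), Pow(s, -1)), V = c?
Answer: Rational(20285, 6474) ≈ 3.1333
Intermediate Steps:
c = 5 (c = Mul(5, 1) = 5)
V = 5
Function('N')(s) = Mul(-3, Pow(s, -1)) (Function('N')(s) = Mul(Rational(-1, 2), Mul(6, Pow(s, -1))) = Mul(-3, Pow(s, -1)))
Pow(Add(Mul(-3729, Pow(-4057, -1)), Function('N')(V)), -1) = Pow(Add(Mul(-3729, Pow(-4057, -1)), Mul(-3, Pow(5, -1))), -1) = Pow(Add(Mul(-3729, Rational(-1, 4057)), Mul(-3, Rational(1, 5))), -1) = Pow(Add(Rational(3729, 4057), Rational(-3, 5)), -1) = Pow(Rational(6474, 20285), -1) = Rational(20285, 6474)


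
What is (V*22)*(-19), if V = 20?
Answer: -8360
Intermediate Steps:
(V*22)*(-19) = (20*22)*(-19) = 440*(-19) = -8360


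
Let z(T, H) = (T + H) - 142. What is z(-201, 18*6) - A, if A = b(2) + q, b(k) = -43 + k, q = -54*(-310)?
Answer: -16934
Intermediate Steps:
q = 16740
z(T, H) = -142 + H + T (z(T, H) = (H + T) - 142 = -142 + H + T)
A = 16699 (A = (-43 + 2) + 16740 = -41 + 16740 = 16699)
z(-201, 18*6) - A = (-142 + 18*6 - 201) - 1*16699 = (-142 + 108 - 201) - 16699 = -235 - 16699 = -16934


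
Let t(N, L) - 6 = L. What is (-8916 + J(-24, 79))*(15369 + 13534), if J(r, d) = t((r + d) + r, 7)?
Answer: -257323409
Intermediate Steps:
t(N, L) = 6 + L
J(r, d) = 13 (J(r, d) = 6 + 7 = 13)
(-8916 + J(-24, 79))*(15369 + 13534) = (-8916 + 13)*(15369 + 13534) = -8903*28903 = -257323409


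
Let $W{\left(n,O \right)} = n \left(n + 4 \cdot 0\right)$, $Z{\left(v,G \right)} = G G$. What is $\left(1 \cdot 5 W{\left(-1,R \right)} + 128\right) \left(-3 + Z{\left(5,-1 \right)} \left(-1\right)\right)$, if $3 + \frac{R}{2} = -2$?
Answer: $-532$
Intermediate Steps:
$Z{\left(v,G \right)} = G^{2}$
$R = -10$ ($R = -6 + 2 \left(-2\right) = -6 - 4 = -10$)
$W{\left(n,O \right)} = n^{2}$ ($W{\left(n,O \right)} = n \left(n + 0\right) = n n = n^{2}$)
$\left(1 \cdot 5 W{\left(-1,R \right)} + 128\right) \left(-3 + Z{\left(5,-1 \right)} \left(-1\right)\right) = \left(1 \cdot 5 \left(-1\right)^{2} + 128\right) \left(-3 + \left(-1\right)^{2} \left(-1\right)\right) = \left(5 \cdot 1 + 128\right) \left(-3 + 1 \left(-1\right)\right) = \left(5 + 128\right) \left(-3 - 1\right) = 133 \left(-4\right) = -532$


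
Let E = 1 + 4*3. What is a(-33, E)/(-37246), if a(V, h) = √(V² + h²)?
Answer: -√1258/37246 ≈ -0.00095227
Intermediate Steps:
E = 13 (E = 1 + 12 = 13)
a(-33, E)/(-37246) = √((-33)² + 13²)/(-37246) = √(1089 + 169)*(-1/37246) = √1258*(-1/37246) = -√1258/37246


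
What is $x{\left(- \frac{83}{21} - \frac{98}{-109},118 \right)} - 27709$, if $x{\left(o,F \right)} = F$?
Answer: $-27591$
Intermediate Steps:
$x{\left(- \frac{83}{21} - \frac{98}{-109},118 \right)} - 27709 = 118 - 27709 = -27591$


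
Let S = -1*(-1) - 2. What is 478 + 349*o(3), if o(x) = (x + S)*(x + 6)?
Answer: 6760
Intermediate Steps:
S = -1 (S = 1 - 2 = -1)
o(x) = (-1 + x)*(6 + x) (o(x) = (x - 1)*(x + 6) = (-1 + x)*(6 + x))
478 + 349*o(3) = 478 + 349*(-6 + 3² + 5*3) = 478 + 349*(-6 + 9 + 15) = 478 + 349*18 = 478 + 6282 = 6760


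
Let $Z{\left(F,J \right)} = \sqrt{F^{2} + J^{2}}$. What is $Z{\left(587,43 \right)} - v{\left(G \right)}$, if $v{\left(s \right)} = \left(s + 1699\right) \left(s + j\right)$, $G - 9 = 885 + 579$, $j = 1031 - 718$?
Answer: $-5665192 + \sqrt{346418} \approx -5.6646 \cdot 10^{6}$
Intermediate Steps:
$j = 313$ ($j = 1031 - 718 = 313$)
$G = 1473$ ($G = 9 + \left(885 + 579\right) = 9 + 1464 = 1473$)
$v{\left(s \right)} = \left(313 + s\right) \left(1699 + s\right)$ ($v{\left(s \right)} = \left(s + 1699\right) \left(s + 313\right) = \left(1699 + s\right) \left(313 + s\right) = \left(313 + s\right) \left(1699 + s\right)$)
$Z{\left(587,43 \right)} - v{\left(G \right)} = \sqrt{587^{2} + 43^{2}} - \left(531787 + 1473^{2} + 2012 \cdot 1473\right) = \sqrt{344569 + 1849} - \left(531787 + 2169729 + 2963676\right) = \sqrt{346418} - 5665192 = -5665192 + \sqrt{346418}$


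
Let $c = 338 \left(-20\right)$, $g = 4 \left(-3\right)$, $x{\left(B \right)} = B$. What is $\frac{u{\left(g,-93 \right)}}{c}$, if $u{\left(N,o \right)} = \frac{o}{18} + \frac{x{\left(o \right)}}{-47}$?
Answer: $\frac{899}{1906320} \approx 0.00047159$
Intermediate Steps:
$g = -12$
$u{\left(N,o \right)} = \frac{29 o}{846}$ ($u{\left(N,o \right)} = \frac{o}{18} + \frac{o}{-47} = o \frac{1}{18} + o \left(- \frac{1}{47}\right) = \frac{o}{18} - \frac{o}{47} = \frac{29 o}{846}$)
$c = -6760$
$\frac{u{\left(g,-93 \right)}}{c} = \frac{\frac{29}{846} \left(-93\right)}{-6760} = \left(- \frac{899}{282}\right) \left(- \frac{1}{6760}\right) = \frac{899}{1906320}$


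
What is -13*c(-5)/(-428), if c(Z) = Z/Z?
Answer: 13/428 ≈ 0.030374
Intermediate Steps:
c(Z) = 1
-13*c(-5)/(-428) = -13*1/(-428) = -13*(-1/428) = 13/428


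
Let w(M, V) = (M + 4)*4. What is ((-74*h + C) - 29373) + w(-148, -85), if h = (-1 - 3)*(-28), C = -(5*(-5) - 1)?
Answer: -38211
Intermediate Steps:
w(M, V) = 16 + 4*M (w(M, V) = (4 + M)*4 = 16 + 4*M)
C = 26 (C = -(-25 - 1) = -1*(-26) = 26)
h = 112 (h = -4*(-28) = 112)
((-74*h + C) - 29373) + w(-148, -85) = ((-74*112 + 26) - 29373) + (16 + 4*(-148)) = ((-8288 + 26) - 29373) + (16 - 592) = (-8262 - 29373) - 576 = -37635 - 576 = -38211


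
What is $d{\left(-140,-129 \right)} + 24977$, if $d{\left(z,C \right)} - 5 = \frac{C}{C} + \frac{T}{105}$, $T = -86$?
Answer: $\frac{2623129}{105} \approx 24982.0$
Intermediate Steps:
$d{\left(z,C \right)} = \frac{544}{105}$ ($d{\left(z,C \right)} = 5 + \left(\frac{C}{C} - \frac{86}{105}\right) = 5 + \left(1 - \frac{86}{105}\right) = 5 + \frac{19}{105} = \frac{544}{105}$)
$d{\left(-140,-129 \right)} + 24977 = \frac{544}{105} + 24977 = \frac{2623129}{105}$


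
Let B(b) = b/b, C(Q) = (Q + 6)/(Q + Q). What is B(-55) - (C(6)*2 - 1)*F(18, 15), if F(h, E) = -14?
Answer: 15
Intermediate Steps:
C(Q) = (6 + Q)/(2*Q) (C(Q) = (6 + Q)/((2*Q)) = (6 + Q)*(1/(2*Q)) = (6 + Q)/(2*Q))
B(b) = 1
B(-55) - (C(6)*2 - 1)*F(18, 15) = 1 - (((½)*(6 + 6)/6)*2 - 1)*(-14) = 1 - (((½)*(⅙)*12)*2 - 1)*(-14) = 1 - (1*2 - 1)*(-14) = 1 - (2 - 1)*(-14) = 1 - (-14) = 1 - 1*(-14) = 1 + 14 = 15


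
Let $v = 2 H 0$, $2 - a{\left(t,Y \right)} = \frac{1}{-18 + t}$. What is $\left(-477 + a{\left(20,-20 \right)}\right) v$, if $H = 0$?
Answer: $0$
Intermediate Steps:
$a{\left(t,Y \right)} = 2 - \frac{1}{-18 + t}$
$v = 0$ ($v = 2 \cdot 0 \cdot 0 = 0 \cdot 0 = 0$)
$\left(-477 + a{\left(20,-20 \right)}\right) v = \left(-477 + \frac{-37 + 2 \cdot 20}{-18 + 20}\right) 0 = \left(-477 + \frac{-37 + 40}{2}\right) 0 = \left(-477 + \frac{1}{2} \cdot 3\right) 0 = \left(-477 + \frac{3}{2}\right) 0 = \left(- \frac{951}{2}\right) 0 = 0$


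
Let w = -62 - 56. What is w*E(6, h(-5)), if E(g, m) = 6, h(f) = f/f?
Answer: -708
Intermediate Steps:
h(f) = 1
w = -118
w*E(6, h(-5)) = -118*6 = -708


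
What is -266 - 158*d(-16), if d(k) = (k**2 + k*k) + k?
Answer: -78634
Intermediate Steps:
d(k) = k + 2*k**2 (d(k) = (k**2 + k**2) + k = 2*k**2 + k = k + 2*k**2)
-266 - 158*d(-16) = -266 - (-2528)*(1 + 2*(-16)) = -266 - (-2528)*(1 - 32) = -266 - (-2528)*(-31) = -266 - 158*496 = -266 - 78368 = -78634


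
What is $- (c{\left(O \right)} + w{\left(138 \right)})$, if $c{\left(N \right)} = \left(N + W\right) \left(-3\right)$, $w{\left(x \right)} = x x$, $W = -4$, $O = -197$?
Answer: $-19647$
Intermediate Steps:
$w{\left(x \right)} = x^{2}$
$c{\left(N \right)} = 12 - 3 N$ ($c{\left(N \right)} = \left(N - 4\right) \left(-3\right) = \left(-4 + N\right) \left(-3\right) = 12 - 3 N$)
$- (c{\left(O \right)} + w{\left(138 \right)}) = - (\left(12 - -591\right) + 138^{2}) = - (\left(12 + 591\right) + 19044) = - (603 + 19044) = \left(-1\right) 19647 = -19647$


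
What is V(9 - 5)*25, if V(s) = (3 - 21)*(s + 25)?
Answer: -13050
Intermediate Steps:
V(s) = -450 - 18*s (V(s) = -18*(25 + s) = -450 - 18*s)
V(9 - 5)*25 = (-450 - 18*(9 - 5))*25 = (-450 - 18*4)*25 = (-450 - 72)*25 = -522*25 = -13050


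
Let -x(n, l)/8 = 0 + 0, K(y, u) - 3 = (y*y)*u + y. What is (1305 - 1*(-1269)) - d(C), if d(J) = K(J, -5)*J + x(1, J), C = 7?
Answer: 4219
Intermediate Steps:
K(y, u) = 3 + y + u*y² (K(y, u) = 3 + ((y*y)*u + y) = 3 + (y²*u + y) = 3 + (u*y² + y) = 3 + (y + u*y²) = 3 + y + u*y²)
x(n, l) = 0 (x(n, l) = -8*(0 + 0) = -8*0 = 0)
d(J) = J*(3 + J - 5*J²) (d(J) = (3 + J - 5*J²)*J + 0 = J*(3 + J - 5*J²) + 0 = J*(3 + J - 5*J²))
(1305 - 1*(-1269)) - d(C) = (1305 - 1*(-1269)) - 7*(3 + 7 - 5*7²) = (1305 + 1269) - 7*(3 + 7 - 5*49) = 2574 - 7*(3 + 7 - 245) = 2574 - 7*(-235) = 2574 - 1*(-1645) = 2574 + 1645 = 4219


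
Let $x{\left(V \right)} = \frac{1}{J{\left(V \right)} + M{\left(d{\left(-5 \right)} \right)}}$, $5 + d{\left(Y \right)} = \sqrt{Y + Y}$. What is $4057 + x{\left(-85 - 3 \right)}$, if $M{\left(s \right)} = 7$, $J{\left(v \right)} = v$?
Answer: $\frac{328616}{81} \approx 4057.0$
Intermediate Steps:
$d{\left(Y \right)} = -5 + \sqrt{2} \sqrt{Y}$ ($d{\left(Y \right)} = -5 + \sqrt{Y + Y} = -5 + \sqrt{2 Y} = -5 + \sqrt{2} \sqrt{Y}$)
$x{\left(V \right)} = \frac{1}{7 + V}$ ($x{\left(V \right)} = \frac{1}{V + 7} = \frac{1}{7 + V}$)
$4057 + x{\left(-85 - 3 \right)} = 4057 + \frac{1}{7 - 88} = 4057 + \frac{1}{-81} = 4057 - \frac{1}{81} = \frac{328616}{81}$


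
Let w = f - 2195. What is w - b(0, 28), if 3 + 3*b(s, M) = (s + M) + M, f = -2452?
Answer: -13994/3 ≈ -4664.7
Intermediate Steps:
b(s, M) = -1 + s/3 + 2*M/3 (b(s, M) = -1 + ((s + M) + M)/3 = -1 + ((M + s) + M)/3 = -1 + (s + 2*M)/3 = -1 + (s/3 + 2*M/3) = -1 + s/3 + 2*M/3)
w = -4647 (w = -2452 - 2195 = -4647)
w - b(0, 28) = -4647 - (-1 + (⅓)*0 + (⅔)*28) = -4647 - (-1 + 0 + 56/3) = -4647 - 1*53/3 = -4647 - 53/3 = -13994/3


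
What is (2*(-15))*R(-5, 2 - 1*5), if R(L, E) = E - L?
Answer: -60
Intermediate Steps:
(2*(-15))*R(-5, 2 - 1*5) = (2*(-15))*((2 - 1*5) - 1*(-5)) = -30*((2 - 5) + 5) = -30*(-3 + 5) = -30*2 = -60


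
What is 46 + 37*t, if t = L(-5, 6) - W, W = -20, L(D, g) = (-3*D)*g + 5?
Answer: 4301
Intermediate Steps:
L(D, g) = 5 - 3*D*g (L(D, g) = -3*D*g + 5 = 5 - 3*D*g)
t = 115 (t = (5 - 3*(-5)*6) - 1*(-20) = (5 + 90) + 20 = 95 + 20 = 115)
46 + 37*t = 46 + 37*115 = 46 + 4255 = 4301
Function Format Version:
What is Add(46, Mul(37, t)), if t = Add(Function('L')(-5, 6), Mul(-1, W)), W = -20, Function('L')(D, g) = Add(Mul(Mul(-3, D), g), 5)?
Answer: 4301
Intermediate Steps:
Function('L')(D, g) = Add(5, Mul(-3, D, g)) (Function('L')(D, g) = Add(Mul(-3, D, g), 5) = Add(5, Mul(-3, D, g)))
t = 115 (t = Add(Add(5, Mul(-3, -5, 6)), Mul(-1, -20)) = Add(Add(5, 90), 20) = Add(95, 20) = 115)
Add(46, Mul(37, t)) = Add(46, Mul(37, 115)) = Add(46, 4255) = 4301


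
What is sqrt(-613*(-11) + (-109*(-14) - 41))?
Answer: 22*sqrt(17) ≈ 90.708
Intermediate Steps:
sqrt(-613*(-11) + (-109*(-14) - 41)) = sqrt(6743 + (1526 - 41)) = sqrt(6743 + 1485) = sqrt(8228) = 22*sqrt(17)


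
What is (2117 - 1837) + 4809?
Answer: 5089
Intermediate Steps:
(2117 - 1837) + 4809 = 280 + 4809 = 5089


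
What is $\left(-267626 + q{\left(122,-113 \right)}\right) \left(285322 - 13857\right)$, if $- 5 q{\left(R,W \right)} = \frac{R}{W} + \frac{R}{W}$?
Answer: $- \frac{8209560158678}{113} \approx -7.2651 \cdot 10^{10}$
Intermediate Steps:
$q{\left(R,W \right)} = - \frac{2 R}{5 W}$ ($q{\left(R,W \right)} = - \frac{\frac{R}{W} + \frac{R}{W}}{5} = - \frac{2 R \frac{1}{W}}{5} = - \frac{2 R}{5 W}$)
$\left(-267626 + q{\left(122,-113 \right)}\right) \left(285322 - 13857\right) = \left(-267626 - \frac{244}{5 \left(-113\right)}\right) \left(285322 - 13857\right) = \left(-267626 - \frac{244}{5} \left(- \frac{1}{113}\right)\right) 271465 = \left(-267626 + \frac{244}{565}\right) 271465 = \left(- \frac{151208446}{565}\right) 271465 = - \frac{8209560158678}{113}$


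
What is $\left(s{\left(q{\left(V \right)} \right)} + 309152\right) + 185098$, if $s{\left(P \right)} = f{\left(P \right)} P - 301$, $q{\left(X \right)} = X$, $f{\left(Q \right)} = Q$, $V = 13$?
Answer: $494118$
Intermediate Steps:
$s{\left(P \right)} = -301 + P^{2}$ ($s{\left(P \right)} = P P - 301 = P^{2} - 301 = -301 + P^{2}$)
$\left(s{\left(q{\left(V \right)} \right)} + 309152\right) + 185098 = \left(\left(-301 + 13^{2}\right) + 309152\right) + 185098 = \left(\left(-301 + 169\right) + 309152\right) + 185098 = \left(-132 + 309152\right) + 185098 = 309020 + 185098 = 494118$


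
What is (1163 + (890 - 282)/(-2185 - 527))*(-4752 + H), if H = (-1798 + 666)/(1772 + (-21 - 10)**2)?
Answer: -5119760002988/926487 ≈ -5.5260e+6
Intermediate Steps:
H = -1132/2733 (H = -1132/(1772 + (-31)**2) = -1132/(1772 + 961) = -1132/2733 ≈ -0.41420)
(1163 + (890 - 282)/(-2185 - 527))*(-4752 + H) = (1163 + (890 - 282)/(-2185 - 527))*(-4752 - 1132/2733) = (1163 + 608/(-2712))*(-12988348/2733) = (1163 + 608*(-1/2712))*(-12988348/2733) = (1163 - 76/339)*(-12988348/2733) = (394181/339)*(-12988348/2733) = -5119760002988/926487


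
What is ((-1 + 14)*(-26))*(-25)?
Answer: 8450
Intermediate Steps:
((-1 + 14)*(-26))*(-25) = (13*(-26))*(-25) = -338*(-25) = 8450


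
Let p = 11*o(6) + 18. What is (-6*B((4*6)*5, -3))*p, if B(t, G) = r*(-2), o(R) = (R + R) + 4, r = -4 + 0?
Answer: -9312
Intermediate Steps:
r = -4
o(R) = 4 + 2*R (o(R) = 2*R + 4 = 4 + 2*R)
B(t, G) = 8 (B(t, G) = -4*(-2) = 8)
p = 194 (p = 11*(4 + 2*6) + 18 = 11*(4 + 12) + 18 = 11*16 + 18 = 176 + 18 = 194)
(-6*B((4*6)*5, -3))*p = -6*8*194 = -48*194 = -9312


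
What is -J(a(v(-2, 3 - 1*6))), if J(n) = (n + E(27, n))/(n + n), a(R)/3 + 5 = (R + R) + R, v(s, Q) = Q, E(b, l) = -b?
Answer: -23/28 ≈ -0.82143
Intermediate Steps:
a(R) = -15 + 9*R (a(R) = -15 + 3*((R + R) + R) = -15 + 3*(2*R + R) = -15 + 3*(3*R) = -15 + 9*R)
J(n) = (-27 + n)/(2*n) (J(n) = (n - 1*27)/(n + n) = (n - 27)/((2*n)) = (-27 + n)*(1/(2*n)) = (-27 + n)/(2*n))
-J(a(v(-2, 3 - 1*6))) = -(-27 + (-15 + 9*(3 - 1*6)))/(2*(-15 + 9*(3 - 1*6))) = -(-27 + (-15 + 9*(3 - 6)))/(2*(-15 + 9*(3 - 6))) = -(-27 + (-15 + 9*(-3)))/(2*(-15 + 9*(-3))) = -(-27 + (-15 - 27))/(2*(-15 - 27)) = -(-27 - 42)/(2*(-42)) = -(-1)*(-69)/(2*42) = -1*23/28 = -23/28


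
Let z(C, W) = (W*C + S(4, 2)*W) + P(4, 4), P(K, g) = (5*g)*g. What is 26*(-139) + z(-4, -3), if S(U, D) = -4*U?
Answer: -3474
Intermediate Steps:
P(K, g) = 5*g**2
z(C, W) = 80 - 16*W + C*W (z(C, W) = (W*C + (-4*4)*W) + 5*4**2 = (C*W - 16*W) + 5*16 = (-16*W + C*W) + 80 = 80 - 16*W + C*W)
26*(-139) + z(-4, -3) = 26*(-139) + (80 - 16*(-3) - 4*(-3)) = -3614 + (80 + 48 + 12) = -3614 + 140 = -3474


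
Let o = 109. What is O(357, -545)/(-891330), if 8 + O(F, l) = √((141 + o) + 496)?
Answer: 4/445665 - √746/891330 ≈ -2.1668e-5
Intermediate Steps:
O(F, l) = -8 + √746 (O(F, l) = -8 + √((141 + 109) + 496) = -8 + √(250 + 496) = -8 + √746)
O(357, -545)/(-891330) = (-8 + √746)/(-891330) = (-8 + √746)*(-1/891330) = 4/445665 - √746/891330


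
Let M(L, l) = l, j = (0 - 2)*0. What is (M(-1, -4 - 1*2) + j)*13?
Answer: -78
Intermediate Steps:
j = 0 (j = -2*0 = 0)
(M(-1, -4 - 1*2) + j)*13 = ((-4 - 1*2) + 0)*13 = ((-4 - 2) + 0)*13 = (-6 + 0)*13 = -6*13 = -78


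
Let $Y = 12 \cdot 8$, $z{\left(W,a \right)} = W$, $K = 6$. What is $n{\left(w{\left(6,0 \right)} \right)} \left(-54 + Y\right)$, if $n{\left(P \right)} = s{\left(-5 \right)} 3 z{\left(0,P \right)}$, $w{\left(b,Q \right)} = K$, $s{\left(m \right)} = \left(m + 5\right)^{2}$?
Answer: $0$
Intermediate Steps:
$s{\left(m \right)} = \left(5 + m\right)^{2}$
$w{\left(b,Q \right)} = 6$
$n{\left(P \right)} = 0$ ($n{\left(P \right)} = \left(5 - 5\right)^{2} \cdot 3 \cdot 0 = 0^{2} \cdot 3 \cdot 0 = 0 \cdot 3 \cdot 0 = 0 \cdot 0 = 0$)
$Y = 96$
$n{\left(w{\left(6,0 \right)} \right)} \left(-54 + Y\right) = 0 \left(-54 + 96\right) = 0 \cdot 42 = 0$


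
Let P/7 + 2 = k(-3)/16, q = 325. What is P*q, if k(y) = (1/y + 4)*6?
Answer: -11375/8 ≈ -1421.9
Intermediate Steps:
k(y) = 24 + 6/y (k(y) = (1/y + 4)*6 = (4 + 1/y)*6 = 24 + 6/y)
P = -35/8 (P = -14 + 7*((24 + 6/(-3))/16) = -14 + 7*((24 + 6*(-⅓))*(1/16)) = -14 + 7*((24 - 2)*(1/16)) = -14 + 7*(22*(1/16)) = -14 + 7*(11/8) = -14 + 77/8 = -35/8 ≈ -4.3750)
P*q = -35/8*325 = -11375/8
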